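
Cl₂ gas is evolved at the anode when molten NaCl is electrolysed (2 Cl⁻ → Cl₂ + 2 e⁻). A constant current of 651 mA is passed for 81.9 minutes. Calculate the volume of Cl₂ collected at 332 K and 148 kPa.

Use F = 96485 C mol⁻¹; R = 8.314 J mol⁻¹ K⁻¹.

Q = I·t = 0.6510 A × 4914.0 s = 3199 C.
n(e⁻) = Q/F = 3199 / 96485 = 0.03316 mol.
2 electrons are transferred per Cl₂ molecule, so n(Cl₂) = 0.03316 / 2 = 0.01658 mol.
V = nRT/P = (0.01658 × 8.314 × 332) / (148 × 10³ Pa) = 3.09 × 10⁻⁴ m³ = 0.309 L.

0.309 L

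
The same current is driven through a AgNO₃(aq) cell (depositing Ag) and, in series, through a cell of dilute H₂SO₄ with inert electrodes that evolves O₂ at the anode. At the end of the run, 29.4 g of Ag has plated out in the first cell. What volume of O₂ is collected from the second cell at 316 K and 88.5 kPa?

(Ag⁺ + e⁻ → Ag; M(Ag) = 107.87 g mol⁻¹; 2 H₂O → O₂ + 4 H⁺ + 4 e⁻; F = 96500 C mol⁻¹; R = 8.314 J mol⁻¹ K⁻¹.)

n(Ag) = 29.4 / 107.87 = 0.2726 mol, so n(e⁻) = 1 × 0.2726 = 0.2726 mol.
The cells are in series, so the same 0.2726 mol of electrons passes through the second cell.
2 H₂O → O₂ + 4 H⁺ + 4 e⁻ — 4 mol e⁻ per mol O₂, so n(O₂) = 0.2726/4 = 0.06814 mol.
V = nRT/P = (0.06814 × 8.314 × 316) / (88.5 × 10³) = 0.00202 m³ = 2.02 L.

2.02 L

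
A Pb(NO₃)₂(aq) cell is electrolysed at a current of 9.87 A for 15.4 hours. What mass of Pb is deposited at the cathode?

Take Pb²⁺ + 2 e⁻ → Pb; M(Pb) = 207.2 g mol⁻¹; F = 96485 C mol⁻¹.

588 g

Q = I·t = 9.870 A × 55440 s = 547200 C.
n(e⁻) = Q/F = 547200 / 96485 = 5.671 mol.
Pb²⁺ + 2 e⁻ → Pb, so n(Pb) = n(e⁻)/2 = 2.836 mol.
m = n·M = 2.836 × 207.2 = 588 g.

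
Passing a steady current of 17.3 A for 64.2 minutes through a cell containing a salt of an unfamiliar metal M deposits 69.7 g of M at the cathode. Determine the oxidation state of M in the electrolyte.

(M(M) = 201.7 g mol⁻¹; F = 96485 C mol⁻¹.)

+2

Q = I·t = 17.30 A × 3852.0 s = 66640 C, so n(e⁻) = 66640/96485 = 0.6907 mol.
n(M) deposited = 69.7 / 201.7 = 0.3456 mol.
Electrons per atom = n(e⁻)/n(M) = 0.6907 / 0.3456 = 2.00 ≈ 2, so the ion is M²⁺.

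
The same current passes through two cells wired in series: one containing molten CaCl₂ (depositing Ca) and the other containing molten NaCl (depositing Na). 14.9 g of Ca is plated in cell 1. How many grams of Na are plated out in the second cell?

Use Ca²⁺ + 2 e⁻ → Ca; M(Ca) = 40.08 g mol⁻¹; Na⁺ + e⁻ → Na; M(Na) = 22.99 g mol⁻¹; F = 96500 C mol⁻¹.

17.1 g

n(Ca) = 14.9 / 40.08 = 0.3718 mol.
Since Ca²⁺ + 2 e⁻ → Ca, n(e⁻) passed = 2 × 0.3718 = 0.7435 mol.
Cells in series carry the same charge, so the same 0.7435 mol of electrons passes through cell 2.
Na⁺ + e⁻ → Na, so n(Na) = 0.7435 / 1 = 0.7435 mol.
m(Na) = 0.7435 × 22.99 = 17.1 g.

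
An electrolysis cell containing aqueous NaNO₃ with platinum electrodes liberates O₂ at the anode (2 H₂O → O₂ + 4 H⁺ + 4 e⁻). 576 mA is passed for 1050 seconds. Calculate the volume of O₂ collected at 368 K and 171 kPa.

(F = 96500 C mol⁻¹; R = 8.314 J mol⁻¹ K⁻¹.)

Q = I·t = 0.5760 A × 1050.0 s = 604.8 C.
n(e⁻) = Q/F = 604.8 / 96500 = 0.006267 mol.
4 electrons are transferred per O₂ molecule, so n(O₂) = 0.006267 / 4 = 0.001567 mol.
V = nRT/P = (0.001567 × 8.314 × 368) / (171 × 10³ Pa) = 2.80 × 10⁻⁵ m³ = 0.0280 L.

0.0280 L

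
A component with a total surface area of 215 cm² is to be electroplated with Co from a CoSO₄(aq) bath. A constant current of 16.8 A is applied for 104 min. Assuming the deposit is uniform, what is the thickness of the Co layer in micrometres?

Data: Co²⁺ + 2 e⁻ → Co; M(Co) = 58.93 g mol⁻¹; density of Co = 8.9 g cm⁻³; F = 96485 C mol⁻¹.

167 μm

Q = I·t = 16.80 × 6240.0 = 104800 C; n(e⁻) = 1.087 mol.
n(Co) = n(e⁻)/2 = 0.5433 mol, so m = 0.5433 × 58.93 = 32.01 g.
Volume = m/ρ = 32.01 / 8.9 = 3.597 cm³.
Thickness = V/A = 3.597 / 215 = 0.0167 cm = 167 μm.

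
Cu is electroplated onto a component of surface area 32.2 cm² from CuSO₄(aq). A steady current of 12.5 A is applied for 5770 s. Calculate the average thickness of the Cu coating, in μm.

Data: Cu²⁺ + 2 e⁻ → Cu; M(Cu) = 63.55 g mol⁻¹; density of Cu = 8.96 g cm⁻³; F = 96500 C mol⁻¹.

823 μm

Q = I·t = 12.50 × 5770.0 = 72120 C; n(e⁻) = 0.7474 mol.
n(Cu) = n(e⁻)/2 = 0.3737 mol, so m = 0.3737 × 63.55 = 23.75 g.
Volume = m/ρ = 23.75 / 8.96 = 2.651 cm³.
Thickness = V/A = 2.651 / 32.2 = 0.0823 cm = 823 μm.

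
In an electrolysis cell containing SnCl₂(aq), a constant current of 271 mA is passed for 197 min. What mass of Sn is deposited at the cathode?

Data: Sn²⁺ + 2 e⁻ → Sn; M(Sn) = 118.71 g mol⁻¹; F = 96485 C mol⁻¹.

Q = I·t = 0.2710 A × 11820 s = 3203 C.
n(e⁻) = Q/F = 3203 / 96485 = 0.03320 mol.
Sn²⁺ + 2 e⁻ → Sn, so n(Sn) = n(e⁻)/2 = 0.01660 mol.
m = n·M = 0.01660 × 118.71 = 1.97 g.

1.97 g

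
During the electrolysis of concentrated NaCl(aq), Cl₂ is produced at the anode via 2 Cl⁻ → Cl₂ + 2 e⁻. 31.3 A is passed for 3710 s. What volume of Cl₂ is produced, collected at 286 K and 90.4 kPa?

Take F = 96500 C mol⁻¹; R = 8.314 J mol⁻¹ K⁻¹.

Q = I·t = 31.30 A × 3710.0 s = 116100 C.
n(e⁻) = Q/F = 116100 / 96500 = 1.203 mol.
2 electrons are transferred per Cl₂ molecule, so n(Cl₂) = 1.203 / 2 = 0.6017 mol.
V = nRT/P = (0.6017 × 8.314 × 286) / (90.4 × 10³ Pa) = 0.0158 m³ = 15.8 L.

15.8 L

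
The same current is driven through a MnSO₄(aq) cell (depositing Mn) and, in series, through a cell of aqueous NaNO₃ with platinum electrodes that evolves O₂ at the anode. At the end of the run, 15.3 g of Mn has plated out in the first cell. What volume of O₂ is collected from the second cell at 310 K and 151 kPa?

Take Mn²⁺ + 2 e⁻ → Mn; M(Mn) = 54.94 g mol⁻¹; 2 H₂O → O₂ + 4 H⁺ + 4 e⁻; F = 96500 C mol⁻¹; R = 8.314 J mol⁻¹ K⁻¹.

2.38 L

n(Mn) = 15.3 / 54.94 = 0.2785 mol, so n(e⁻) = 2 × 0.2785 = 0.5570 mol.
The cells are in series, so the same 0.5570 mol of electrons passes through the second cell.
2 H₂O → O₂ + 4 H⁺ + 4 e⁻ — 4 mol e⁻ per mol O₂, so n(O₂) = 0.5570/4 = 0.1392 mol.
V = nRT/P = (0.1392 × 8.314 × 310) / (151 × 10³) = 0.00238 m³ = 2.38 L.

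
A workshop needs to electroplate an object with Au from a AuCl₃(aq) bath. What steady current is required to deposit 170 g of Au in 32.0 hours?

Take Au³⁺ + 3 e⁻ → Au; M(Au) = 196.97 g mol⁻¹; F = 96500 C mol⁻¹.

n(Au) = 170 / 196.97 = 0.8631 mol.
n(e⁻) = 3 × 0.8631 = 2.589 mol.
Q = n(e⁻)·F = 2.589 × 96500 = 249900 C.
I = Q/t = 249900 / 115200 s = 2.17 A.

2.17 A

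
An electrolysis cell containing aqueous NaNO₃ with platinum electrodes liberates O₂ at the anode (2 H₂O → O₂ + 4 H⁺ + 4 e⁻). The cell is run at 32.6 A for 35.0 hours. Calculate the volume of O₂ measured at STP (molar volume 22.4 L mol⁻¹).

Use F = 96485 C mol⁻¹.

238 L

Q = I·t = 32.60 A × 126000 s = 4108000 C.
n(e⁻) = Q/F = 4108000 / 96485 = 42.57 mol.
4 electrons are transferred per O₂ molecule, so n(O₂) = 42.57 / 4 = 10.64 mol.
V = n × V_m = 10.64 × 22.4 = 238 L.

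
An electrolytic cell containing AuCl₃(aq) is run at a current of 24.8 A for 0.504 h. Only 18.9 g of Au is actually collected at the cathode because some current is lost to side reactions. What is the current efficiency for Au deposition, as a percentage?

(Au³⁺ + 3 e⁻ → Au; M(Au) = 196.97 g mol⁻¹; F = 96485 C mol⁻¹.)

61.7 %

Q = I·t = 24.80 × 1814.4 = 45000 C; n(e⁻) = 45000/96485 = 0.4664 mol.
Theoretical n(Au) = n(e⁻)/3 = 0.1555 mol, i.e. m_theo = 0.1555 × 196.97 = 30.62 g.
Efficiency = m_actual / m_theo = 18.9 / 30.62 = 61.7 %.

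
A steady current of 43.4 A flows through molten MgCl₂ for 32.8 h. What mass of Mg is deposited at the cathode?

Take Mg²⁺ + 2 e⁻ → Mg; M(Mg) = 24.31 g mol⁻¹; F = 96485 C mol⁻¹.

646 g

Q = I·t = 43.40 A × 118080 s = 5125000 C.
n(e⁻) = Q/F = 5125000 / 96485 = 53.11 mol.
Mg²⁺ + 2 e⁻ → Mg, so n(Mg) = n(e⁻)/2 = 26.56 mol.
m = n·M = 26.56 × 24.31 = 646 g.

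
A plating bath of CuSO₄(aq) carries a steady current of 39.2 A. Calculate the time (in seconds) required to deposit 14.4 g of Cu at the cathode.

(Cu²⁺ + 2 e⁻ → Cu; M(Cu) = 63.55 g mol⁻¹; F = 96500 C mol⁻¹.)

n(Cu) = m/M = 14.4 / 63.55 = 0.2266 mol.
Each Cu atom requires 2 electrons, so n(e⁻) = 2 × 0.2266 = 0.4532 mol.
Q = n(e⁻)·F = 0.4532 × 96500 = 43730 C.
t = Q/I = 43730 / 39.20 A = 1116 s.

1120 s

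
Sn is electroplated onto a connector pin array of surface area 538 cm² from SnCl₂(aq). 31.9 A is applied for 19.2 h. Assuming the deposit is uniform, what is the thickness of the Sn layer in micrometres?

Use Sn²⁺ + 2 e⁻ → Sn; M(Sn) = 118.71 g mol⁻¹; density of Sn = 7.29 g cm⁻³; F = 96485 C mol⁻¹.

3460 μm

Q = I·t = 31.90 × 69120 = 2205000 C; n(e⁻) = 22.85 mol.
n(Sn) = n(e⁻)/2 = 11.43 mol, so m = 11.43 × 118.71 = 1356 g.
Volume = m/ρ = 1356 / 7.29 = 186.1 cm³.
Thickness = V/A = 186.1 / 538 = 0.346 cm = 3460 μm.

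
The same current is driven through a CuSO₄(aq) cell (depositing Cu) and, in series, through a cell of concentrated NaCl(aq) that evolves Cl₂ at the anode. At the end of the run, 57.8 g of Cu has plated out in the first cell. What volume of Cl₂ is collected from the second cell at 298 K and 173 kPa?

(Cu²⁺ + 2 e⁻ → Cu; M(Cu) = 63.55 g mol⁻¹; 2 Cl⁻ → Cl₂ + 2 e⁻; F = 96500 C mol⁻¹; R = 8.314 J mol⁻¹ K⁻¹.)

13.0 L

n(Cu) = 57.8 / 63.55 = 0.9095 mol, so n(e⁻) = 2 × 0.9095 = 1.819 mol.
The cells are in series, so the same 1.819 mol of electrons passes through the second cell.
2 Cl⁻ → Cl₂ + 2 e⁻ — 2 mol e⁻ per mol Cl₂, so n(Cl₂) = 1.819/2 = 0.9095 mol.
V = nRT/P = (0.9095 × 8.314 × 298) / (173 × 10³) = 0.0130 m³ = 13.0 L.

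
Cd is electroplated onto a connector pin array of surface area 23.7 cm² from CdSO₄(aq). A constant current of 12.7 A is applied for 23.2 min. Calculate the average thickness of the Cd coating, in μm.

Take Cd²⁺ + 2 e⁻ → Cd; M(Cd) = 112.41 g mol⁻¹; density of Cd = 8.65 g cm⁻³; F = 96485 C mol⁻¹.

502 μm

Q = I·t = 12.70 × 1392.0 = 17680 C; n(e⁻) = 0.1832 mol.
n(Cd) = n(e⁻)/2 = 0.09161 mol, so m = 0.09161 × 112.41 = 10.30 g.
Volume = m/ρ = 10.30 / 8.65 = 1.191 cm³.
Thickness = V/A = 1.191 / 23.7 = 0.0502 cm = 502 μm.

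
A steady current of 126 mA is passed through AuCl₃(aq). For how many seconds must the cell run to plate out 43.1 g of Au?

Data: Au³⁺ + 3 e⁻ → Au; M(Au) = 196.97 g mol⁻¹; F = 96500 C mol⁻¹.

n(Au) = m/M = 43.1 / 196.97 = 0.2188 mol.
Each Au atom requires 3 electrons, so n(e⁻) = 3 × 0.2188 = 0.6564 mol.
Q = n(e⁻)·F = 0.6564 × 96500 = 63350 C.
t = Q/I = 63350 / 0.1260 A = 502800 s.

5.03 × 10⁵ s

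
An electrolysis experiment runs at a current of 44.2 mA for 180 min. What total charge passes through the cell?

Q = I·t = 0.04420 A × 10800 s = 477 C.

477 C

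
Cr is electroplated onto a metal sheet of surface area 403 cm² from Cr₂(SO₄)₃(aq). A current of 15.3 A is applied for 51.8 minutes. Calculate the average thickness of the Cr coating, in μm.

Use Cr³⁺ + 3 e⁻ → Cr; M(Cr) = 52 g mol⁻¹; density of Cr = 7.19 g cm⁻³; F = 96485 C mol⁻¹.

29.5 μm

Q = I·t = 15.30 × 3108.0 = 47550 C; n(e⁻) = 0.4928 mol.
n(Cr) = n(e⁻)/3 = 0.1643 mol, so m = 0.1643 × 52 = 8.543 g.
Volume = m/ρ = 8.543 / 7.19 = 1.188 cm³.
Thickness = V/A = 1.188 / 403 = 0.00295 cm = 29.5 μm.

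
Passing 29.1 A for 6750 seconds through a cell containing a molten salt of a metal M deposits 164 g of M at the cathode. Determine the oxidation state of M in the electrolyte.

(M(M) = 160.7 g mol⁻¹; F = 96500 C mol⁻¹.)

+2

Q = I·t = 29.10 A × 6750.0 s = 196400 C, so n(e⁻) = 196400/96500 = 2.035 mol.
n(M) deposited = 164 / 160.7 = 1.021 mol.
Electrons per atom = n(e⁻)/n(M) = 2.035 / 1.021 = 1.99 ≈ 2, so the ion is M²⁺.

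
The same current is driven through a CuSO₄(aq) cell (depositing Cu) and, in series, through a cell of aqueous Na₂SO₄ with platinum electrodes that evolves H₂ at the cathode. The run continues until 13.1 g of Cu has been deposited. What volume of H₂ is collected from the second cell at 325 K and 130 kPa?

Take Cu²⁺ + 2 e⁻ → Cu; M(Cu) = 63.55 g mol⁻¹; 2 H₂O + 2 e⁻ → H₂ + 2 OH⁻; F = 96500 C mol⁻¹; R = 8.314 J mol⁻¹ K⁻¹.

4.28 L

n(Cu) = 13.1 / 63.55 = 0.2061 mol, so n(e⁻) = 2 × 0.2061 = 0.4123 mol.
The cells are in series, so the same 0.4123 mol of electrons passes through the second cell.
2 H₂O + 2 e⁻ → H₂ + 2 OH⁻ — 2 mol e⁻ per mol H₂, so n(H₂) = 0.4123/2 = 0.2061 mol.
V = nRT/P = (0.2061 × 8.314 × 325) / (130 × 10³) = 0.00428 m³ = 4.28 L.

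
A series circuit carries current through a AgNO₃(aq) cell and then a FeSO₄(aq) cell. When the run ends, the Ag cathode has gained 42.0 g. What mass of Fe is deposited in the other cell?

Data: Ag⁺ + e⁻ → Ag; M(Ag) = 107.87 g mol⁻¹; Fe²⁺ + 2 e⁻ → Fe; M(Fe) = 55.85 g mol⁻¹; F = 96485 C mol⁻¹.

n(Ag) = 42.0 / 107.87 = 0.3894 mol.
Since Ag⁺ + e⁻ → Ag, n(e⁻) passed = 1 × 0.3894 = 0.3894 mol.
Cells in series carry the same charge, so the same 0.3894 mol of electrons passes through cell 2.
Fe²⁺ + 2 e⁻ → Fe, so n(Fe) = 0.3894 / 2 = 0.1947 mol.
m(Fe) = 0.1947 × 55.85 = 10.9 g.

10.9 g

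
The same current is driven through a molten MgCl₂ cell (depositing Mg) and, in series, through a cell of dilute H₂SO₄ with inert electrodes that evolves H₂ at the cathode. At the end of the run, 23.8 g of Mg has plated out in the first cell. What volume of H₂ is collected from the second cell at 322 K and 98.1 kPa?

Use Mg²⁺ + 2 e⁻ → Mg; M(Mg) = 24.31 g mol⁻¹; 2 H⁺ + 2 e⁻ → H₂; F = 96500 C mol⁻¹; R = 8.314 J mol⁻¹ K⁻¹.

n(Mg) = 23.8 / 24.31 = 0.9790 mol, so n(e⁻) = 2 × 0.9790 = 1.958 mol.
The cells are in series, so the same 1.958 mol of electrons passes through the second cell.
2 H⁺ + 2 e⁻ → H₂ — 2 mol e⁻ per mol H₂, so n(H₂) = 1.958/2 = 0.9790 mol.
V = nRT/P = (0.9790 × 8.314 × 322) / (98.1 × 10³) = 0.0267 m³ = 26.7 L.

26.7 L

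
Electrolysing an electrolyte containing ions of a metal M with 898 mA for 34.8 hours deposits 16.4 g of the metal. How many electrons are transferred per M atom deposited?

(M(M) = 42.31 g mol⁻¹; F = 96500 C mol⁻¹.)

3

Q = I·t = 0.8980 A × 125280 s = 112500 C, so n(e⁻) = 112500/96500 = 1.166 mol.
n(M) deposited = 16.4 / 42.31 = 0.3876 mol.
Electrons per atom = n(e⁻)/n(M) = 1.166 / 0.3876 = 3.01 ≈ 3, so the ion is M³⁺.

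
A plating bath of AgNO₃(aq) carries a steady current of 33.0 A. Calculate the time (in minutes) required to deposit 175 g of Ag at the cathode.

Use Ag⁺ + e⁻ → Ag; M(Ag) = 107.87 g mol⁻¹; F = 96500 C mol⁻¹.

79.1 min

n(Ag) = m/M = 175 / 107.87 = 1.622 mol.
Each Ag atom requires 1 electron, so n(e⁻) = 1 × 1.622 = 1.622 mol.
Q = n(e⁻)·F = 1.622 × 96500 = 156600 C.
t = Q/I = 156600 / 33.00 A = 4744 s = 79.1 min.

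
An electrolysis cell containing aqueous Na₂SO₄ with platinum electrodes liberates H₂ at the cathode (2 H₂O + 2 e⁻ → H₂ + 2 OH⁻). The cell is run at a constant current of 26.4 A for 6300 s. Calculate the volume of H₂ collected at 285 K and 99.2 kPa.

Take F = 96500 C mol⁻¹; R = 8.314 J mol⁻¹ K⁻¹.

Q = I·t = 26.40 A × 6300.0 s = 166300 C.
n(e⁻) = Q/F = 166300 / 96500 = 1.724 mol.
2 electrons are transferred per H₂ molecule, so n(H₂) = 1.724 / 2 = 0.8618 mol.
V = nRT/P = (0.8618 × 8.314 × 285) / (99.2 × 10³ Pa) = 0.0206 m³ = 20.6 L.

20.6 L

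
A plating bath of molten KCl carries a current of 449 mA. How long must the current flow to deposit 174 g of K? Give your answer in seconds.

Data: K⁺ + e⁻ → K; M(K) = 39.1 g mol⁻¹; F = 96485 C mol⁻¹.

9.56 × 10⁵ s

n(K) = m/M = 174 / 39.1 = 4.450 mol.
Each K atom requires 1 electron, so n(e⁻) = 1 × 4.450 = 4.450 mol.
Q = n(e⁻)·F = 4.450 × 96485 = 429400 C.
t = Q/I = 429400 / 0.4490 A = 956300 s.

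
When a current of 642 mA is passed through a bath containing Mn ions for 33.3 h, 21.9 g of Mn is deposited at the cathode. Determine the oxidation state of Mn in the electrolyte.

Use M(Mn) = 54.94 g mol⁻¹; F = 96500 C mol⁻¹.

Q = I·t = 0.6420 A × 119880 s = 76960 C, so n(e⁻) = 76960/96500 = 0.7975 mol.
n(Mn) deposited = 21.9 / 54.94 = 0.3986 mol.
Electrons per atom = n(e⁻)/n(Mn) = 0.7975 / 0.3986 = 2.00 ≈ 2, so the ion is Mn²⁺.

+2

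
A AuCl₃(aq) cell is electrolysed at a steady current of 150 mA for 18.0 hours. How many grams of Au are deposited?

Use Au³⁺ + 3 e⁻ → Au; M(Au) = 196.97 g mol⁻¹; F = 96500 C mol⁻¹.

6.61 g

Q = I·t = 0.1500 A × 64800 s = 9720 C.
n(e⁻) = Q/F = 9720 / 96500 = 0.1007 mol.
Au³⁺ + 3 e⁻ → Au, so n(Au) = n(e⁻)/3 = 0.03358 mol.
m = n·M = 0.03358 × 196.97 = 6.61 g.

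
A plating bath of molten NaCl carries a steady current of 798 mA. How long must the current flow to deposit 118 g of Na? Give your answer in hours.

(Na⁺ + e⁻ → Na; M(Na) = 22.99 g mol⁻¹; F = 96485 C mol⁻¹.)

n(Na) = m/M = 118 / 22.99 = 5.133 mol.
Each Na atom requires 1 electron, so n(e⁻) = 1 × 5.133 = 5.133 mol.
Q = n(e⁻)·F = 5.133 × 96485 = 495200 C.
t = Q/I = 495200 / 0.7980 A = 620600 s = 172 h.

172 h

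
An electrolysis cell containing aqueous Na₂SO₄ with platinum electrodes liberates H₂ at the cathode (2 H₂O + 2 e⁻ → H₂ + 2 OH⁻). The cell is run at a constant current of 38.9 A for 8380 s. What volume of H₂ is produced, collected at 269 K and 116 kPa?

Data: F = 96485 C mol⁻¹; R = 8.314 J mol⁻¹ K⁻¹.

32.6 L

Q = I·t = 38.90 A × 8380.0 s = 326000 C.
n(e⁻) = Q/F = 326000 / 96485 = 3.379 mol.
2 electrons are transferred per H₂ molecule, so n(H₂) = 3.379 / 2 = 1.689 mol.
V = nRT/P = (1.689 × 8.314 × 269) / (116 × 10³ Pa) = 0.0326 m³ = 32.6 L.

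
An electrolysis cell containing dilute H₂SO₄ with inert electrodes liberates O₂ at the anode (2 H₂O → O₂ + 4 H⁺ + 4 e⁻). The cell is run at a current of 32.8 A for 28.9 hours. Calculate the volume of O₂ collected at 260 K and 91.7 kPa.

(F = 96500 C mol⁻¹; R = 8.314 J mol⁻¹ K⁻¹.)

Q = I·t = 32.80 A × 104040 s = 3413000 C.
n(e⁻) = Q/F = 3413000 / 96500 = 35.36 mol.
4 electrons are transferred per O₂ molecule, so n(O₂) = 35.36 / 4 = 8.841 mol.
V = nRT/P = (8.841 × 8.314 × 260) / (91.7 × 10³ Pa) = 0.208 m³ = 208 L.

208 L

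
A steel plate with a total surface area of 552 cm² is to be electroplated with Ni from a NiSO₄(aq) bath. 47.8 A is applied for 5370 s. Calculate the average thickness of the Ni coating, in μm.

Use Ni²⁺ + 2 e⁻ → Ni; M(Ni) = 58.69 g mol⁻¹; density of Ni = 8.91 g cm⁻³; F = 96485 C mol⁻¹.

159 μm

Q = I·t = 47.80 × 5370.0 = 256700 C; n(e⁻) = 2.660 mol.
n(Ni) = n(e⁻)/2 = 1.330 mol, so m = 1.330 × 58.69 = 78.07 g.
Volume = m/ρ = 78.07 / 8.91 = 8.762 cm³.
Thickness = V/A = 8.762 / 552 = 0.0159 cm = 159 μm.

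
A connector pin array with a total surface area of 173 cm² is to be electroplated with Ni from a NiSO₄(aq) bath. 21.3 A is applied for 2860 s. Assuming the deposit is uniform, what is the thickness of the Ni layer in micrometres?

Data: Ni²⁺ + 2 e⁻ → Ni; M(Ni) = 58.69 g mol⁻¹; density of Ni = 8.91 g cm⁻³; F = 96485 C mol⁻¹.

120 μm

Q = I·t = 21.30 × 2860.0 = 60920 C; n(e⁻) = 0.6314 mol.
n(Ni) = n(e⁻)/2 = 0.3157 mol, so m = 0.3157 × 58.69 = 18.53 g.
Volume = m/ρ = 18.53 / 8.91 = 2.079 cm³.
Thickness = V/A = 2.079 / 173 = 0.0120 cm = 120 μm.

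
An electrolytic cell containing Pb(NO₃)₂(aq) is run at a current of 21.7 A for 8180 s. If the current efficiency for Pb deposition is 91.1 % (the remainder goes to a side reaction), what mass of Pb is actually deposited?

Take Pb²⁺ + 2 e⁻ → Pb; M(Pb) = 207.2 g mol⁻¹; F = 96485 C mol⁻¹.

174 g

Q = I·t = 21.70 × 8180.0 = 177500 C.
n(e⁻) = 177500/96485 = 1.840 mol; theoretically n(Pb) = 1.840/2 = 0.9199 mol, m_theo = 190.6 g.
At 91.1 % efficiency, m_actual = 0.911 × 190.6 = 174 g.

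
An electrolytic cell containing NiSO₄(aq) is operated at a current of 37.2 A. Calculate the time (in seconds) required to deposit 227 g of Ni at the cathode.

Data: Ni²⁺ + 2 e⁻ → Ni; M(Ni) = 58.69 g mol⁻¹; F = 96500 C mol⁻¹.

n(Ni) = m/M = 227 / 58.69 = 3.868 mol.
Each Ni atom requires 2 electrons, so n(e⁻) = 2 × 3.868 = 7.736 mol.
Q = n(e⁻)·F = 7.736 × 96500 = 746500 C.
t = Q/I = 746500 / 37.20 A = 20070 s.

20100 s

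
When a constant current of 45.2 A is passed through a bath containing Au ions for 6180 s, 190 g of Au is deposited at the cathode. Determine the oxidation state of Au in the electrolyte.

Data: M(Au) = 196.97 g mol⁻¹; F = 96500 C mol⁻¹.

Q = I·t = 45.20 A × 6180.0 s = 279300 C, so n(e⁻) = 279300/96500 = 2.895 mol.
n(Au) deposited = 190 / 196.97 = 0.9646 mol.
Electrons per atom = n(e⁻)/n(Au) = 2.895 / 0.9646 = 3.00 ≈ 3, so the ion is Au³⁺.

+3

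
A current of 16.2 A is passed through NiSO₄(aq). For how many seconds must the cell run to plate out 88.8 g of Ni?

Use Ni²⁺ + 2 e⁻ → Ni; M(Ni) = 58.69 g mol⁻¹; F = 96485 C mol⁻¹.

n(Ni) = m/M = 88.8 / 58.69 = 1.513 mol.
Each Ni atom requires 2 electrons, so n(e⁻) = 2 × 1.513 = 3.026 mol.
Q = n(e⁻)·F = 3.026 × 96485 = 292000 C.
t = Q/I = 292000 / 16.20 A = 18020 s.

18000 s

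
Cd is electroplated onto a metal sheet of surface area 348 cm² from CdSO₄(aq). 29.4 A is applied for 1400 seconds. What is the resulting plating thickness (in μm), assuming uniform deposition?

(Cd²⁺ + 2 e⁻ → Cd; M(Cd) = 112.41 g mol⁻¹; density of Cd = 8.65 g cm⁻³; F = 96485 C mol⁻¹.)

Q = I·t = 29.40 × 1400.0 = 41160 C; n(e⁻) = 0.4266 mol.
n(Cd) = n(e⁻)/2 = 0.2133 mol, so m = 0.2133 × 112.41 = 23.98 g.
Volume = m/ρ = 23.98 / 8.65 = 2.772 cm³.
Thickness = V/A = 2.772 / 348 = 0.00797 cm = 79.7 μm.

79.7 μm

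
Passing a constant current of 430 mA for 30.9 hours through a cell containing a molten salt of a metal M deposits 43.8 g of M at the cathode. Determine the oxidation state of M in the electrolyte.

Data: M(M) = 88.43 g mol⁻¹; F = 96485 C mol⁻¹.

Q = I·t = 0.4300 A × 111240 s = 47830 C, so n(e⁻) = 47830/96485 = 0.4958 mol.
n(M) deposited = 43.8 / 88.43 = 0.4953 mol.
Electrons per atom = n(e⁻)/n(M) = 0.4958 / 0.4953 = 1.00 ≈ 1, so the ion is M⁺.

+1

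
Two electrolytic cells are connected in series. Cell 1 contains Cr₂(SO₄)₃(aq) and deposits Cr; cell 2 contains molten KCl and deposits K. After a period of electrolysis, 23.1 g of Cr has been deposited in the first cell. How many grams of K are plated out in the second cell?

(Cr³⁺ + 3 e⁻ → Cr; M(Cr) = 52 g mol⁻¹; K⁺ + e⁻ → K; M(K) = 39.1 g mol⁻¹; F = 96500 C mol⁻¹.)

n(Cr) = 23.1 / 52 = 0.4442 mol.
Since Cr³⁺ + 3 e⁻ → Cr, n(e⁻) passed = 3 × 0.4442 = 1.333 mol.
Cells in series carry the same charge, so the same 1.333 mol of electrons passes through cell 2.
K⁺ + e⁻ → K, so n(K) = 1.333 / 1 = 1.333 mol.
m(K) = 1.333 × 39.1 = 52.1 g.

52.1 g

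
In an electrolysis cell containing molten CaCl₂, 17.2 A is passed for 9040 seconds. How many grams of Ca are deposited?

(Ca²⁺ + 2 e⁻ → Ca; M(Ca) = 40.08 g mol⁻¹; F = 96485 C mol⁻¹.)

32.3 g

Q = I·t = 17.20 A × 9040.0 s = 155500 C.
n(e⁻) = Q/F = 155500 / 96485 = 1.612 mol.
Ca²⁺ + 2 e⁻ → Ca, so n(Ca) = n(e⁻)/2 = 0.8058 mol.
m = n·M = 0.8058 × 40.08 = 32.3 g.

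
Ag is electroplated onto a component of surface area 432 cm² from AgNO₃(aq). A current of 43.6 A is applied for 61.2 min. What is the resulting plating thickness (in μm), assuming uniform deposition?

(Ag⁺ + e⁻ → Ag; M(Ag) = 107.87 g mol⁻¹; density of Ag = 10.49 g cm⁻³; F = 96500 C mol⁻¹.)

Q = I·t = 43.60 × 3672.0 = 160100 C; n(e⁻) = 1.659 mol.
n(Ag) = n(e⁻)/1 = 1.659 mol, so m = 1.659 × 107.87 = 179.0 g.
Volume = m/ρ = 179.0 / 10.49 = 17.06 cm³.
Thickness = V/A = 17.06 / 432 = 0.0395 cm = 395 μm.

395 μm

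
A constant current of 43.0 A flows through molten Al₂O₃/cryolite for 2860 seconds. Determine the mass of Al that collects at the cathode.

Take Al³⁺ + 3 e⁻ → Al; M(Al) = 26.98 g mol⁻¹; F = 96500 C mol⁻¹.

11.5 g

Q = I·t = 43.00 A × 2860.0 s = 123000 C.
n(e⁻) = Q/F = 123000 / 96500 = 1.274 mol.
Al³⁺ + 3 e⁻ → Al, so n(Al) = n(e⁻)/3 = 0.4248 mol.
m = n·M = 0.4248 × 26.98 = 11.5 g.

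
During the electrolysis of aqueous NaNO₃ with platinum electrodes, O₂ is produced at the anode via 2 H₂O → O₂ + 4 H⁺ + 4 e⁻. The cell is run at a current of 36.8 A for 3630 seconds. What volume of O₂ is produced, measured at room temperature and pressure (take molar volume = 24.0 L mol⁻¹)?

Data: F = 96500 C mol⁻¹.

Q = I·t = 36.80 A × 3630.0 s = 133600 C.
n(e⁻) = Q/F = 133600 / 96500 = 1.384 mol.
4 electrons are transferred per O₂ molecule, so n(O₂) = 1.384 / 4 = 0.3461 mol.
V = n × V_m = 0.3461 × 24.0 = 8.31 L.

8.31 L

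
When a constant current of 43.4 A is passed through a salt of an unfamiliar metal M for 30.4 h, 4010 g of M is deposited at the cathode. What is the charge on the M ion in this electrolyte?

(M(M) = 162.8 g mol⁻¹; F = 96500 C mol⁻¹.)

Q = I·t = 43.40 A × 109440 s = 4750000 C, so n(e⁻) = 4750000/96500 = 49.22 mol.
n(M) deposited = 4010 / 162.8 = 24.63 mol.
Electrons per atom = n(e⁻)/n(M) = 49.22 / 24.63 = 2.00 ≈ 2, so the ion is M²⁺.

+2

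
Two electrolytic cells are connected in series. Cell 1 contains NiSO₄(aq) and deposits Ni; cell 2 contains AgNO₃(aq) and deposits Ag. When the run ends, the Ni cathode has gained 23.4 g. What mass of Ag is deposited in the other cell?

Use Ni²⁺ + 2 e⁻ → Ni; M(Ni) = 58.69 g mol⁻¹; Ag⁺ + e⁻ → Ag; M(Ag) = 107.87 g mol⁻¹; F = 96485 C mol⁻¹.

86.0 g

n(Ni) = 23.4 / 58.69 = 0.3987 mol.
Since Ni²⁺ + 2 e⁻ → Ni, n(e⁻) passed = 2 × 0.3987 = 0.7974 mol.
Cells in series carry the same charge, so the same 0.7974 mol of electrons passes through cell 2.
Ag⁺ + e⁻ → Ag, so n(Ag) = 0.7974 / 1 = 0.7974 mol.
m(Ag) = 0.7974 × 107.87 = 86.0 g.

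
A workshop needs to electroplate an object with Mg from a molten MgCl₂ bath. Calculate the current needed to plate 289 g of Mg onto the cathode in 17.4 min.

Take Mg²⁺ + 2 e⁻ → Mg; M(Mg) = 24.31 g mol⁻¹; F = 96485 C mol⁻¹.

n(Mg) = 289 / 24.31 = 11.89 mol.
n(e⁻) = 2 × 11.89 = 23.78 mol.
Q = n(e⁻)·F = 23.78 × 96485 = 2294000 C.
I = Q/t = 2294000 / 1044.0 s = 2200 A.

2200 A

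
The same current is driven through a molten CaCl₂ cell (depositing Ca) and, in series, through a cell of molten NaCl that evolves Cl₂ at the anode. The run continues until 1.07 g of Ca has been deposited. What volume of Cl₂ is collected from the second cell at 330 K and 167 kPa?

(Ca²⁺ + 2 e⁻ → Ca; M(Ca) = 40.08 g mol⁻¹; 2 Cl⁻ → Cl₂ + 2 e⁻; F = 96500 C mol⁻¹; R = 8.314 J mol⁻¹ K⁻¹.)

n(Ca) = 1.07 / 40.08 = 0.02670 mol, so n(e⁻) = 2 × 0.02670 = 0.05339 mol.
The cells are in series, so the same 0.05339 mol of electrons passes through the second cell.
2 Cl⁻ → Cl₂ + 2 e⁻ — 2 mol e⁻ per mol Cl₂, so n(Cl₂) = 0.05339/2 = 0.02670 mol.
V = nRT/P = (0.02670 × 8.314 × 330) / (167 × 10³) = 4.39 × 10⁻⁴ m³ = 0.439 L.

0.439 L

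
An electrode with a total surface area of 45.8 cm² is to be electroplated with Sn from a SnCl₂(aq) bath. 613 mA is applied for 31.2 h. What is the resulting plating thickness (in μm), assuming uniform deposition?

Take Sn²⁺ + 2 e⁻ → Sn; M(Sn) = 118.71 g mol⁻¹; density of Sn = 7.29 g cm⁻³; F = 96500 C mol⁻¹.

Q = I·t = 0.6130 × 112320 = 68850 C; n(e⁻) = 0.7135 mol.
n(Sn) = n(e⁻)/2 = 0.3567 mol, so m = 0.3567 × 118.71 = 42.35 g.
Volume = m/ρ = 42.35 / 7.29 = 5.809 cm³.
Thickness = V/A = 5.809 / 45.8 = 0.127 cm = 1270 μm.

1270 μm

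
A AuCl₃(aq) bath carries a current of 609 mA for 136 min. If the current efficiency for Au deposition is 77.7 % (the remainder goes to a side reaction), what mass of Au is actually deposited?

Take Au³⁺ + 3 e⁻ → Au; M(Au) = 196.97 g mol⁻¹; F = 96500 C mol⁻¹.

2.63 g

Q = I·t = 0.6090 × 8160.0 = 4969 C.
n(e⁻) = 4969/96500 = 0.05150 mol; theoretically n(Au) = 0.05150/3 = 0.01717 mol, m_theo = 3.381 g.
At 77.7 % efficiency, m_actual = 0.777 × 3.381 = 2.63 g.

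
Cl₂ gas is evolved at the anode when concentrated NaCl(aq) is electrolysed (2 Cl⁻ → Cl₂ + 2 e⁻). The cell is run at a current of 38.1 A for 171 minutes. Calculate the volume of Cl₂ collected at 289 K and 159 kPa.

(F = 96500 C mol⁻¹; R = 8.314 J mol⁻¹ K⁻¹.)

30.6 L

Q = I·t = 38.10 A × 10260 s = 390900 C.
n(e⁻) = Q/F = 390900 / 96500 = 4.051 mol.
2 electrons are transferred per Cl₂ molecule, so n(Cl₂) = 4.051 / 2 = 2.025 mol.
V = nRT/P = (2.025 × 8.314 × 289) / (159 × 10³ Pa) = 0.0306 m³ = 30.6 L.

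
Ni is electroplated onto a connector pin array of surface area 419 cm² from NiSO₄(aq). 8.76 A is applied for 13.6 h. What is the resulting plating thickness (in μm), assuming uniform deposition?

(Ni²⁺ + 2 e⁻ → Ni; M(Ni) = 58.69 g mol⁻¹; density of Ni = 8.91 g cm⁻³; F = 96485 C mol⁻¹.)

349 μm

Q = I·t = 8.760 × 48960 = 428900 C; n(e⁻) = 4.445 mol.
n(Ni) = n(e⁻)/2 = 2.223 mol, so m = 2.223 × 58.69 = 130.4 g.
Volume = m/ρ = 130.4 / 8.91 = 14.64 cm³.
Thickness = V/A = 14.64 / 419 = 0.0349 cm = 349 μm.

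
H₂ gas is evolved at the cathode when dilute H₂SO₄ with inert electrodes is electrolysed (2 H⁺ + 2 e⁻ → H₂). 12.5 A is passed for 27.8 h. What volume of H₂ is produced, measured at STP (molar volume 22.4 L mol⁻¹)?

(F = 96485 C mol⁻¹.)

145 L

Q = I·t = 12.50 A × 100080 s = 1251000 C.
n(e⁻) = Q/F = 1251000 / 96485 = 12.97 mol.
2 electrons are transferred per H₂ molecule, so n(H₂) = 12.97 / 2 = 6.483 mol.
V = n × V_m = 6.483 × 22.4 = 145 L.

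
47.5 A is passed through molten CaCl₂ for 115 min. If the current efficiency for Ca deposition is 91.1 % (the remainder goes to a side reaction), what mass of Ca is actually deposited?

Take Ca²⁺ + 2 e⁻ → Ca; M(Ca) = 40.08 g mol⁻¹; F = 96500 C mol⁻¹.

Q = I·t = 47.50 × 6900.0 = 327800 C.
n(e⁻) = 327800/96500 = 3.396 mol; theoretically n(Ca) = 3.396/2 = 1.698 mol, m_theo = 68.06 g.
At 91.1 % efficiency, m_actual = 0.911 × 68.06 = 62.0 g.

62.0 g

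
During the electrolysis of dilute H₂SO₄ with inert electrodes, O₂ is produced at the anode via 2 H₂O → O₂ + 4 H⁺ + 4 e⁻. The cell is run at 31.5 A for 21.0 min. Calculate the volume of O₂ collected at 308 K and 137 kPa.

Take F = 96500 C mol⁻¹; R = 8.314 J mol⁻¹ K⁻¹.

Q = I·t = 31.50 A × 1260.0 s = 39690 C.
n(e⁻) = Q/F = 39690 / 96500 = 0.4113 mol.
4 electrons are transferred per O₂ molecule, so n(O₂) = 0.4113 / 4 = 0.1028 mol.
V = nRT/P = (0.1028 × 8.314 × 308) / (137 × 10³ Pa) = 0.00192 m³ = 1.92 L.

1.92 L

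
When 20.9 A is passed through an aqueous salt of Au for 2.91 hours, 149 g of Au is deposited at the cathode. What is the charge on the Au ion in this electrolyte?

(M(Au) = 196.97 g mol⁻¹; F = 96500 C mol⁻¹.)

+3

Q = I·t = 20.90 A × 10476 s = 218900 C, so n(e⁻) = 218900/96500 = 2.269 mol.
n(Au) deposited = 149 / 196.97 = 0.7565 mol.
Electrons per atom = n(e⁻)/n(Au) = 2.269 / 0.7565 = 3.00 ≈ 3, so the ion is Au³⁺.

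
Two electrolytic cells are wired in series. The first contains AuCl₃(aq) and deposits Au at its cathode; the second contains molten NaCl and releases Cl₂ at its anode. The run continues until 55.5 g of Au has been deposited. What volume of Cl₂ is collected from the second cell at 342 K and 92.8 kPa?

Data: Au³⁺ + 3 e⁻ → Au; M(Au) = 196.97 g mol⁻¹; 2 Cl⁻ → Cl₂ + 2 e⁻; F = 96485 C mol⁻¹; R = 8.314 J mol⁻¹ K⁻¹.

n(Au) = 55.5 / 196.97 = 0.2818 mol, so n(e⁻) = 3 × 0.2818 = 0.8453 mol.
The cells are in series, so the same 0.8453 mol of electrons passes through the second cell.
2 Cl⁻ → Cl₂ + 2 e⁻ — 2 mol e⁻ per mol Cl₂, so n(Cl₂) = 0.8453/2 = 0.4227 mol.
V = nRT/P = (0.4227 × 8.314 × 342) / (92.8 × 10³) = 0.0130 m³ = 13.0 L.

13.0 L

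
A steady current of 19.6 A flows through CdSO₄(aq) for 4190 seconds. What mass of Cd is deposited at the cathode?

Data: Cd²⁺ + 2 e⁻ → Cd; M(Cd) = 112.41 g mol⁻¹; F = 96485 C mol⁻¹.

Q = I·t = 19.60 A × 4190.0 s = 82120 C.
n(e⁻) = Q/F = 82120 / 96485 = 0.8512 mol.
Cd²⁺ + 2 e⁻ → Cd, so n(Cd) = n(e⁻)/2 = 0.4256 mol.
m = n·M = 0.4256 × 112.41 = 47.8 g.

47.8 g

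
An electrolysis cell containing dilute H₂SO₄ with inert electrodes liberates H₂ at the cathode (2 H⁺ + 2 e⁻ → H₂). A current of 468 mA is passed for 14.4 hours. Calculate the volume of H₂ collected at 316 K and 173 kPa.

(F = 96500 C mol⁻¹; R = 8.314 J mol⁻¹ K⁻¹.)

Q = I·t = 0.4680 A × 51840 s = 24260 C.
n(e⁻) = Q/F = 24260 / 96500 = 0.2514 mol.
2 electrons are transferred per H₂ molecule, so n(H₂) = 0.2514 / 2 = 0.1257 mol.
V = nRT/P = (0.1257 × 8.314 × 316) / (173 × 10³ Pa) = 0.00191 m³ = 1.91 L.

1.91 L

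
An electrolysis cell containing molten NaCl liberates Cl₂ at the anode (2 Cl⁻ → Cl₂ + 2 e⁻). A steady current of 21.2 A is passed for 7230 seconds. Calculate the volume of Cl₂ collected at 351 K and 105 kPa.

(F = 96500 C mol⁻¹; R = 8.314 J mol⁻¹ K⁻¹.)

Q = I·t = 21.20 A × 7230.0 s = 153300 C.
n(e⁻) = Q/F = 153300 / 96500 = 1.588 mol.
2 electrons are transferred per Cl₂ molecule, so n(Cl₂) = 1.588 / 2 = 0.7942 mol.
V = nRT/P = (0.7942 × 8.314 × 351) / (105 × 10³ Pa) = 0.0221 m³ = 22.1 L.

22.1 L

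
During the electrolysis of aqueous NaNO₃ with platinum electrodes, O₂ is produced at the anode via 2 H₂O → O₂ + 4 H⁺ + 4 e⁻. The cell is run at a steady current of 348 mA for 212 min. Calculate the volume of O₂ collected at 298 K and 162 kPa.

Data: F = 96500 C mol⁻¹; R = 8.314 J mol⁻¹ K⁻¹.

Q = I·t = 0.3480 A × 12720 s = 4427 C.
n(e⁻) = Q/F = 4427 / 96500 = 0.04587 mol.
4 electrons are transferred per O₂ molecule, so n(O₂) = 0.04587 / 4 = 0.01147 mol.
V = nRT/P = (0.01147 × 8.314 × 298) / (162 × 10³ Pa) = 1.75 × 10⁻⁴ m³ = 0.175 L.

0.175 L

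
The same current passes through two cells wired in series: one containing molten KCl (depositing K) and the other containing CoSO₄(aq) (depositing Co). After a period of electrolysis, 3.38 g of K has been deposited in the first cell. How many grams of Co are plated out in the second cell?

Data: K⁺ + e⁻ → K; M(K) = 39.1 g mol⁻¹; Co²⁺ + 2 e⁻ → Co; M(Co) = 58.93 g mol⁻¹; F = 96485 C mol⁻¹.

2.55 g

n(K) = 3.38 / 39.1 = 0.08645 mol.
Since K⁺ + e⁻ → K, n(e⁻) passed = 1 × 0.08645 = 0.08645 mol.
Cells in series carry the same charge, so the same 0.08645 mol of electrons passes through cell 2.
Co²⁺ + 2 e⁻ → Co, so n(Co) = 0.08645 / 2 = 0.04322 mol.
m(Co) = 0.04322 × 58.93 = 2.55 g.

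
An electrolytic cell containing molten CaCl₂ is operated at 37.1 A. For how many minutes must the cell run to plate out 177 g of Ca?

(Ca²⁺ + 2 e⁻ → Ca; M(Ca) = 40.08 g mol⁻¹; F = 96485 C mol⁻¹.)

n(Ca) = m/M = 177 / 40.08 = 4.416 mol.
Each Ca atom requires 2 electrons, so n(e⁻) = 2 × 4.416 = 8.832 mol.
Q = n(e⁻)·F = 8.832 × 96485 = 852200 C.
t = Q/I = 852200 / 37.10 A = 22970 s = 383 min.

383 min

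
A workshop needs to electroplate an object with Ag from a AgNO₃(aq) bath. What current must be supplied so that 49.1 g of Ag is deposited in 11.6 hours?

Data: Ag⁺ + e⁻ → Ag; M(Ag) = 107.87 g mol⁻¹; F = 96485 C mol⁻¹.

n(Ag) = 49.1 / 107.87 = 0.4552 mol.
n(e⁻) = 1 × 0.4552 = 0.4552 mol.
Q = n(e⁻)·F = 0.4552 × 96485 = 43920 C.
I = Q/t = 43920 / 41760 s = 1.05 A.

1.05 A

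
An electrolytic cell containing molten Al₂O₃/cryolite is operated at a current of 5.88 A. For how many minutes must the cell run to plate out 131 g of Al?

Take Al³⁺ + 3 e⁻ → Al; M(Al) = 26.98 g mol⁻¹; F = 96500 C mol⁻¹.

n(Al) = m/M = 131 / 26.98 = 4.855 mol.
Each Al atom requires 3 electrons, so n(e⁻) = 3 × 4.855 = 14.57 mol.
Q = n(e⁻)·F = 14.57 × 96500 = 1406000 C.
t = Q/I = 1406000 / 5.880 A = 239100 s = 3980 min.

3980 min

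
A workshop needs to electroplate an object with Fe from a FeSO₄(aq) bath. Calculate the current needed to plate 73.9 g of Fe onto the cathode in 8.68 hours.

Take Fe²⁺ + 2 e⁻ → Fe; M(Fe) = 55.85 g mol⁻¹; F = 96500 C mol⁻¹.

n(Fe) = 73.9 / 55.85 = 1.323 mol.
n(e⁻) = 2 × 1.323 = 2.646 mol.
Q = n(e⁻)·F = 2.646 × 96500 = 255400 C.
I = Q/t = 255400 / 31248 s = 8.17 A.

8.17 A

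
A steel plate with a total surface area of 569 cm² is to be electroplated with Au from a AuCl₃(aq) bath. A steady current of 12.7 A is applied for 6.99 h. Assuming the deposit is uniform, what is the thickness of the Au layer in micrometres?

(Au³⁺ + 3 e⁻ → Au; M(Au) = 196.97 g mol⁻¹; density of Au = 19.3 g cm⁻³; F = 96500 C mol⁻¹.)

Q = I·t = 12.70 × 25164 = 319600 C; n(e⁻) = 3.312 mol.
n(Au) = n(e⁻)/3 = 1.104 mol, so m = 1.104 × 196.97 = 217.4 g.
Volume = m/ρ = 217.4 / 19.3 = 11.27 cm³.
Thickness = V/A = 11.27 / 569 = 0.0198 cm = 198 μm.

198 μm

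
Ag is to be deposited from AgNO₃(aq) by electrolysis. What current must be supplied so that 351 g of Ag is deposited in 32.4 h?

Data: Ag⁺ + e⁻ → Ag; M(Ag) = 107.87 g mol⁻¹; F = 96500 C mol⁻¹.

n(Ag) = 351 / 107.87 = 3.254 mol.
n(e⁻) = 1 × 3.254 = 3.254 mol.
Q = n(e⁻)·F = 3.254 × 96500 = 314000 C.
I = Q/t = 314000 / 116640 s = 2.69 A.

2.69 A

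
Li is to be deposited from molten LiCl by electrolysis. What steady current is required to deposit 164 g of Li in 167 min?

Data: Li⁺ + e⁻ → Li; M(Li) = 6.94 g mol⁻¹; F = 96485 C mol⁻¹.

n(Li) = 164 / 6.94 = 23.63 mol.
n(e⁻) = 1 × 23.63 = 23.63 mol.
Q = n(e⁻)·F = 23.63 × 96485 = 2280000 C.
I = Q/t = 2280000 / 10020 s = 228 A.

228 A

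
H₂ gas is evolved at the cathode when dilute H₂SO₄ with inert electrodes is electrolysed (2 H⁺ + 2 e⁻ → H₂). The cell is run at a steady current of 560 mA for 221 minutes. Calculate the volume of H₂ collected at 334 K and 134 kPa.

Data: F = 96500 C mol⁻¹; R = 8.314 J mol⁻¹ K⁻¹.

0.797 L

Q = I·t = 0.5600 A × 13260 s = 7426 C.
n(e⁻) = Q/F = 7426 / 96500 = 0.07695 mol.
2 electrons are transferred per H₂ molecule, so n(H₂) = 0.07695 / 2 = 0.03847 mol.
V = nRT/P = (0.03847 × 8.314 × 334) / (134 × 10³ Pa) = 7.97 × 10⁻⁴ m³ = 0.797 L.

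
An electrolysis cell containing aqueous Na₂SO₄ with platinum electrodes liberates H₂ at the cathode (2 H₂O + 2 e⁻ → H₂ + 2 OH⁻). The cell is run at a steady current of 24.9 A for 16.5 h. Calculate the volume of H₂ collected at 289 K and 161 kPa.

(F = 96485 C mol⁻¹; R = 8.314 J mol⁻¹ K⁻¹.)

Q = I·t = 24.90 A × 59400 s = 1479000 C.
n(e⁻) = Q/F = 1479000 / 96485 = 15.33 mol.
2 electrons are transferred per H₂ molecule, so n(H₂) = 15.33 / 2 = 7.665 mol.
V = nRT/P = (7.665 × 8.314 × 289) / (161 × 10³ Pa) = 0.114 m³ = 114 L.

114 L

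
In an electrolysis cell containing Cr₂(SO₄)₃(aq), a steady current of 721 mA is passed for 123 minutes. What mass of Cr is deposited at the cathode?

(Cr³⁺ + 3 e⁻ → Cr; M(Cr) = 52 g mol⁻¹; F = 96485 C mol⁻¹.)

0.956 g

Q = I·t = 0.7210 A × 7380.0 s = 5321 C.
n(e⁻) = Q/F = 5321 / 96485 = 0.05515 mol.
Cr³⁺ + 3 e⁻ → Cr, so n(Cr) = n(e⁻)/3 = 0.01838 mol.
m = n·M = 0.01838 × 52 = 0.956 g.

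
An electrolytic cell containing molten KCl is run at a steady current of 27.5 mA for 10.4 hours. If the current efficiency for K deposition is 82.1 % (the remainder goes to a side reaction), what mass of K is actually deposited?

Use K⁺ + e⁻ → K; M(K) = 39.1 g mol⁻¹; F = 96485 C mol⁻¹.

0.343 g

Q = I·t = 0.02750 × 37440 = 1030 C.
n(e⁻) = 1030/96485 = 0.01067 mol; theoretically n(K) = 0.01067/1 = 0.01067 mol, m_theo = 0.4172 g.
At 82.1 % efficiency, m_actual = 0.821 × 0.4172 = 0.343 g.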